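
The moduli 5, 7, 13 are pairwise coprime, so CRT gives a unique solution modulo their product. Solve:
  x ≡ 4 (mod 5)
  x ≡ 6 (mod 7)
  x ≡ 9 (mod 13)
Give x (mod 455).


Moduli 5, 7, 13 are pairwise coprime; by CRT there is a unique solution modulo M = 5 · 7 · 13 = 455.
Solve pairwise, accumulating the modulus:
  Start with x ≡ 4 (mod 5).
  Combine with x ≡ 6 (mod 7): since gcd(5, 7) = 1, we get a unique residue mod 35.
    Write x = 4 + 5·t and substitute into x ≡ 6 (mod 7): 5·t ≡ 6 − 4 = 2 (mod 7).
    The inverse of 5 mod 7 is 3 (since 5·3 = 15 = 2·7 + 1), so t ≡ 3·2 = 6 ≡ 6 (mod 7).
    Then x = 4 + 5·6 = 34, valid modulo lcm(5, 7) = 35: x ≡ 34 (mod 35).
  Combine with x ≡ 9 (mod 13): since gcd(35, 13) = 1, we get a unique residue mod 455.
    Write x = 34 + 35·t and substitute into x ≡ 9 (mod 13): 35·t ≡ 9 − 34 = -25 (mod 13).
    Reduce coefficients mod 13: 9·t ≡ 1 (mod 13).
    The inverse of 9 mod 13 is 3 (since 9·3 = 27 = 2·13 + 1), so t ≡ 3·1 = 3 ≡ 3 (mod 13).
    Then x = 34 + 35·3 = 139, valid modulo lcm(35, 13) = 455: x ≡ 139 (mod 455).
Verify: 139 mod 5 = 4 ✓, 139 mod 7 = 6 ✓, 139 mod 13 = 9 ✓.

x ≡ 139 (mod 455).


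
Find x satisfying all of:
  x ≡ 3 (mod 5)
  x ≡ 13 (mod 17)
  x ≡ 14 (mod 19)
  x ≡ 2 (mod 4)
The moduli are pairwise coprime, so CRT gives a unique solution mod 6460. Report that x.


Product of moduli M = 5 · 17 · 19 · 4 = 6460.
Merge one congruence at a time:
  Start: x ≡ 3 (mod 5).
  Combine with x ≡ 13 (mod 17); new modulus lcm = 85.
    Write x = 3 + 5·t and substitute into x ≡ 13 (mod 17): 5·t ≡ 13 − 3 = 10 (mod 17).
    The inverse of 5 mod 17 is 7 (since 5·7 = 35 = 2·17 + 1), so t ≡ 7·10 = 70 ≡ 2 (mod 17).
    Then x = 3 + 5·2 = 13, valid modulo lcm(5, 17) = 85: x ≡ 13 (mod 85).
  Combine with x ≡ 14 (mod 19); new modulus lcm = 1615.
    Write x = 13 + 85·t and substitute into x ≡ 14 (mod 19): 85·t ≡ 14 − 13 = 1 (mod 19).
    Reduce coefficients mod 19: 9·t ≡ 1 (mod 19).
    The inverse of 9 mod 19 is 17 (since 9·17 = 153 = 8·19 + 1), so t ≡ 17·1 = 17 ≡ 17 (mod 19).
    Then x = 13 + 85·17 = 1458, valid modulo lcm(85, 19) = 1615: x ≡ 1458 (mod 1615).
  Combine with x ≡ 2 (mod 4); new modulus lcm = 6460.
    Write x = 1458 + 1615·t and substitute into x ≡ 2 (mod 4): 1615·t ≡ 2 − 1458 = -1456 (mod 4).
    Reduce coefficients mod 4: 3·t ≡ 0 (mod 4).
    The inverse of 3 mod 4 is 3 (since 3·3 = 9 = 2·4 + 1), so t ≡ 3·0 = 0 ≡ 0 (mod 4).
    Then x = 1458 + 1615·0 = 1458, valid modulo lcm(1615, 4) = 6460: x ≡ 1458 (mod 6460).
Verify against each original: 1458 mod 5 = 3, 1458 mod 17 = 13, 1458 mod 19 = 14, 1458 mod 4 = 2.

x ≡ 1458 (mod 6460).


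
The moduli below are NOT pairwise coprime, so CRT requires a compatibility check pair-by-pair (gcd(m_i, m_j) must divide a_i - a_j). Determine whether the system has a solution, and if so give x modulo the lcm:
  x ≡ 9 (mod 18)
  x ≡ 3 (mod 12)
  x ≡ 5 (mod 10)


Moduli 18, 12, 10 are not pairwise coprime, so CRT works modulo lcm(m_i) when all pairwise compatibility conditions hold.
Pairwise compatibility: gcd(m_i, m_j) must divide a_i - a_j for every pair.
Merge one congruence at a time:
  Start: x ≡ 9 (mod 18).
  Combine with x ≡ 3 (mod 12): gcd(18, 12) = 6; 3 - 9 = -6, which IS divisible by 6, so compatible.
    Write x = 9 + 18·t and substitute into x ≡ 3 (mod 12): 18·t ≡ 3 − 9 = -6 (mod 12).
    Divide the congruence (and modulus) by g = 6: 3·t ≡ -1 (mod 2).
    Reduce coefficients mod 2: 1·t ≡ 1 (mod 2).
    So t ≡ 1 (mod 2).
    Then x = 9 + 18·1 = 27, valid modulo lcm(18, 12) = 36: x ≡ 27 (mod 36).
  Combine with x ≡ 5 (mod 10): gcd(36, 10) = 2; 5 - 27 = -22, which IS divisible by 2, so compatible.
    Write x = 27 + 36·t and substitute into x ≡ 5 (mod 10): 36·t ≡ 5 − 27 = -22 (mod 10).
    Divide the congruence (and modulus) by g = 2: 18·t ≡ -11 (mod 5).
    Reduce coefficients mod 5: 3·t ≡ 4 (mod 5).
    The inverse of 3 mod 5 is 2 (since 3·2 = 6 = 1·5 + 1), so t ≡ 2·4 = 8 ≡ 3 (mod 5).
    Then x = 27 + 36·3 = 135, valid modulo lcm(36, 10) = 180: x ≡ 135 (mod 180).
Verify: 135 mod 18 = 9, 135 mod 12 = 3, 135 mod 10 = 5.

x ≡ 135 (mod 180).


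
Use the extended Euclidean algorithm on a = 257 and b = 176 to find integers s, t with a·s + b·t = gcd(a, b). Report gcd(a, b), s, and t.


Euclidean algorithm on (257, 176) — divide until remainder is 0:
  257 = 1 · 176 + 81
  176 = 2 · 81 + 14
  81 = 5 · 14 + 11
  14 = 1 · 11 + 3
  11 = 3 · 3 + 2
  3 = 1 · 2 + 1
  2 = 2 · 1 + 0
gcd(257, 176) = 1.
Track Bezout coefficients alongside the remainders: start with r₀ = 257 = a·1 + b·0 (s = 1, t = 0) and r₁ = 176 = a·0 + b·1 (s = 0, t = 1); each new remainder r_{k+1} = r_{k-1} − q_k·r_k inherits s_{k+1} = s_{k-1} − q_k·s_k, t_{k+1} = t_{k-1} − q_k·t_k, so r_k = a·s_k + b·t_k at every step:
  q = 1: r = 81, s = 1 − 1·0 = 1, t = 0 − 1·1 = -1  (check: 257·1 + 176·(-1) = 81)
  q = 2: r = 14, s = 0 − 2·1 = -2, t = 1 − 2·(-1) = 3  (check: 257·(-2) + 176·3 = 14)
  q = 5: r = 11, s = 1 − 5·(-2) = 11, t = -1 − 5·3 = -16  (check: 257·11 + 176·(-16) = 11)
  q = 1: r = 3, s = -2 − 1·11 = -13, t = 3 − 1·(-16) = 19  (check: 257·(-13) + 176·19 = 3)
  q = 3: r = 2, s = 11 − 3·(-13) = 50, t = -16 − 3·19 = -73  (check: 257·50 + 176·(-73) = 2)
  q = 1: r = 1, s = -13 − 1·50 = -63, t = 19 − 1·(-73) = 92  (check: 257·(-63) + 176·92 = 1)
The row with r = 1 (the gcd) gives the Bezout coefficients s = -63, t = 92.
Result: 257 · (-63) + 176 · (92) = 1.

gcd(257, 176) = 1; s = -63, t = 92 (check: 257·(-63) + 176·92 = 1).


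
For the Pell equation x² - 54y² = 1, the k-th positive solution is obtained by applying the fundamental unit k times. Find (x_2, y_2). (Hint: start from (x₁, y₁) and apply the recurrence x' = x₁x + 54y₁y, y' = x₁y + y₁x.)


Step 1: Find the fundamental solution (x₁, y₁) of x² - 54y² = 1.
  Expand √54 as a continued fraction. a₀ = ⌊√54⌋ = 7; iterate m_{k+1} = d_k·a_k − m_k, d_{k+1} = (54 − m_{k+1}²)/d_k, a_{k+1} = ⌊(a₀ + m_{k+1})/d_{k+1}⌋ (starting m₀ = 0, d₀ = 1), with convergents p_k = a_k·p_{k-1} + p_{k-2}, q_k = a_k·q_{k-1} + q_{k-2} (p₋₁ = 1, q₋₁ = 0):
  k = 0: a₀ = 7; p₀/q₀ = 7/1; p₀² − 54·q₀² = 49 − 54 = -5.
  k = 1: m = 7, d = 5, a = ⌊(7 + 7)/5⌋ = 2; p/q = (2·7 + 1)/(2·1 + 0) = 15/2; p² − 54·q² = 225 − 216 = 9.
  k = 2: m = 3, d = 9, a = ⌊(7 + 3)/9⌋ = 1; p/q = (1·15 + 7)/(1·2 + 1) = 22/3; p² − 54·q² = 484 − 486 = -2.
  k = 3: m = 6, d = 2, a = ⌊(7 + 6)/2⌋ = 6; p/q = (6·22 + 15)/(6·3 + 2) = 147/20; p² − 54·q² = 21609 − 21600 = 9.
  k = 4: m = 6, d = 9, a = ⌊(7 + 6)/9⌋ = 1; p/q = (1·147 + 22)/(1·20 + 3) = 169/23; p² − 54·q² = 28561 − 28566 = -5.
  k = 5: m = 3, d = 5, a = ⌊(7 + 3)/5⌋ = 2; p/q = (2·169 + 147)/(2·23 + 20) = 485/66; p² − 54·q² = 235225 − 235224 = 1.
  The first convergent with p² − 54·q² = 1 gives the fundamental solution (x₁, y₁) = (485, 66).
Step 2: Apply the recurrence (x_{n+1}, y_{n+1}) = (x₁x_n + 54y₁y_n, x₁y_n + y₁x_n) repeatedly.
  From (x_1, y_1) = (485, 66): x_2 = 485·485 + 54·66·66 = 470449; y_2 = 485·66 + 66·485 = 64020.
Step 3: Verify x_2² - 54·y_2² = 221322261601 - 221322261600 = 1 (should be 1). ✓

(x_1, y_1) = (485, 66); (x_2, y_2) = (470449, 64020).


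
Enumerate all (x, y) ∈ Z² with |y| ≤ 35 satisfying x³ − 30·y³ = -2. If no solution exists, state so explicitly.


The equation is x³ - 30y³ = -2. For fixed y, x³ = 30·y³ − 2, so a solution requires the RHS to be a perfect cube.
Strategy: iterate y from -35 to 35, compute RHS = 30·y³ − 2, and check whether it is a (positive or negative) perfect cube.
Check small values of y:
  y = 0: RHS = -2 is not a perfect cube.
  y = 1: RHS = 28 is not a perfect cube.
  y = -1: RHS = -32 is not a perfect cube.
  y = 2: RHS = 238 is not a perfect cube.
  y = -2: RHS = -242 is not a perfect cube.
  y = 3: RHS = 808 is not a perfect cube.
  y = -3: RHS = -812 is not a perfect cube.
Continuing the search up to |y| = 35 finds no solutions either.
No (x, y) in the scanned range satisfies the equation.

No integer solutions with |y| ≤ 35.


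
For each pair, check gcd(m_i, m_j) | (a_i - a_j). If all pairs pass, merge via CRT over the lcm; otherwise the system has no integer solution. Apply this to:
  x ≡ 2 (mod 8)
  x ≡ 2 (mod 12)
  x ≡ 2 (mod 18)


Moduli 8, 12, 18 are not pairwise coprime, so CRT works modulo lcm(m_i) when all pairwise compatibility conditions hold.
Pairwise compatibility: gcd(m_i, m_j) must divide a_i - a_j for every pair.
Merge one congruence at a time:
  Start: x ≡ 2 (mod 8).
  Combine with x ≡ 2 (mod 12): gcd(8, 12) = 4; 2 - 2 = 0, which IS divisible by 4, so compatible.
    Write x = 2 + 8·t and substitute into x ≡ 2 (mod 12): 8·t ≡ 2 − 2 = 0 (mod 12).
    Divide the congruence (and modulus) by g = 4: 2·t ≡ 0 (mod 3).
    The inverse of 2 mod 3 is 2 (since 2·2 = 4 = 1·3 + 1), so t ≡ 2·0 = 0 ≡ 0 (mod 3).
    Then x = 2 + 8·0 = 2, valid modulo lcm(8, 12) = 24: x ≡ 2 (mod 24).
  Combine with x ≡ 2 (mod 18): gcd(24, 18) = 6; 2 - 2 = 0, which IS divisible by 6, so compatible.
    Write x = 2 + 24·t and substitute into x ≡ 2 (mod 18): 24·t ≡ 2 − 2 = 0 (mod 18).
    Divide the congruence (and modulus) by g = 6: 4·t ≡ 0 (mod 3).
    Reduce coefficients mod 3: 1·t ≡ 0 (mod 3).
    So t ≡ 0 (mod 3).
    Then x = 2 + 24·0 = 2, valid modulo lcm(24, 18) = 72: x ≡ 2 (mod 72).
Verify: 2 mod 8 = 2, 2 mod 12 = 2, 2 mod 18 = 2.

x ≡ 2 (mod 72).


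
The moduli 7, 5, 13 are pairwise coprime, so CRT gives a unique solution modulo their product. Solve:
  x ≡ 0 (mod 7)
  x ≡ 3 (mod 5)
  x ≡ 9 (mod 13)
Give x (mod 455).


Moduli 7, 5, 13 are pairwise coprime; by CRT there is a unique solution modulo M = 7 · 5 · 13 = 455.
Solve pairwise, accumulating the modulus:
  Start with x ≡ 0 (mod 7).
  Combine with x ≡ 3 (mod 5): since gcd(7, 5) = 1, we get a unique residue mod 35.
    Write x = 0 + 7·t and substitute into x ≡ 3 (mod 5): 7·t ≡ 3 − 0 = 3 (mod 5).
    Reduce coefficients mod 5: 2·t ≡ 3 (mod 5).
    The inverse of 2 mod 5 is 3 (since 2·3 = 6 = 1·5 + 1), so t ≡ 3·3 = 9 ≡ 4 (mod 5).
    Then x = 0 + 7·4 = 28, valid modulo lcm(7, 5) = 35: x ≡ 28 (mod 35).
  Combine with x ≡ 9 (mod 13): since gcd(35, 13) = 1, we get a unique residue mod 455.
    Write x = 28 + 35·t and substitute into x ≡ 9 (mod 13): 35·t ≡ 9 − 28 = -19 (mod 13).
    Reduce coefficients mod 13: 9·t ≡ 7 (mod 13).
    The inverse of 9 mod 13 is 3 (since 9·3 = 27 = 2·13 + 1), so t ≡ 3·7 = 21 ≡ 8 (mod 13).
    Then x = 28 + 35·8 = 308, valid modulo lcm(35, 13) = 455: x ≡ 308 (mod 455).
Verify: 308 mod 7 = 0 ✓, 308 mod 5 = 3 ✓, 308 mod 13 = 9 ✓.

x ≡ 308 (mod 455).


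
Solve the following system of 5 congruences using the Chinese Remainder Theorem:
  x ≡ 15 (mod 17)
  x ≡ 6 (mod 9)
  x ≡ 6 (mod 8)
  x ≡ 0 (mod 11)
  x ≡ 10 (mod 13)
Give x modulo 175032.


Product of moduli M = 17 · 9 · 8 · 11 · 13 = 175032.
Merge one congruence at a time:
  Start: x ≡ 15 (mod 17).
  Combine with x ≡ 6 (mod 9); new modulus lcm = 153.
    Write x = 15 + 17·t and substitute into x ≡ 6 (mod 9): 17·t ≡ 6 − 15 = -9 (mod 9).
    Reduce coefficients mod 9: 8·t ≡ 0 (mod 9).
    The inverse of 8 mod 9 is 8 (since 8·8 = 64 = 7·9 + 1), so t ≡ 8·0 = 0 ≡ 0 (mod 9).
    Then x = 15 + 17·0 = 15, valid modulo lcm(17, 9) = 153: x ≡ 15 (mod 153).
  Combine with x ≡ 6 (mod 8); new modulus lcm = 1224.
    Write x = 15 + 153·t and substitute into x ≡ 6 (mod 8): 153·t ≡ 6 − 15 = -9 (mod 8).
    Reduce coefficients mod 8: 1·t ≡ 7 (mod 8).
    So t ≡ 7 (mod 8).
    Then x = 15 + 153·7 = 1086, valid modulo lcm(153, 8) = 1224: x ≡ 1086 (mod 1224).
  Combine with x ≡ 0 (mod 11); new modulus lcm = 13464.
    Write x = 1086 + 1224·t and substitute into x ≡ 0 (mod 11): 1224·t ≡ 0 − 1086 = -1086 (mod 11).
    Reduce coefficients mod 11: 3·t ≡ 3 (mod 11).
    The inverse of 3 mod 11 is 4 (since 3·4 = 12 = 1·11 + 1), so t ≡ 4·3 = 12 ≡ 1 (mod 11).
    Then x = 1086 + 1224·1 = 2310, valid modulo lcm(1224, 11) = 13464: x ≡ 2310 (mod 13464).
  Combine with x ≡ 10 (mod 13); new modulus lcm = 175032.
    Write x = 2310 + 13464·t and substitute into x ≡ 10 (mod 13): 13464·t ≡ 10 − 2310 = -2300 (mod 13).
    Reduce coefficients mod 13: 9·t ≡ 1 (mod 13).
    The inverse of 9 mod 13 is 3 (since 9·3 = 27 = 2·13 + 1), so t ≡ 3·1 = 3 ≡ 3 (mod 13).
    Then x = 2310 + 13464·3 = 42702, valid modulo lcm(13464, 13) = 175032: x ≡ 42702 (mod 175032).
Verify against each original: 42702 mod 17 = 15, 42702 mod 9 = 6, 42702 mod 8 = 6, 42702 mod 11 = 0, 42702 mod 13 = 10.

x ≡ 42702 (mod 175032).


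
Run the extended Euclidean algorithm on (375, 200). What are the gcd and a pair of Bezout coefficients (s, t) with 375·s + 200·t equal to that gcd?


Euclidean algorithm on (375, 200) — divide until remainder is 0:
  375 = 1 · 200 + 175
  200 = 1 · 175 + 25
  175 = 7 · 25 + 0
gcd(375, 200) = 25.
Track Bezout coefficients alongside the remainders: start with r₀ = 375 = a·1 + b·0 (s = 1, t = 0) and r₁ = 200 = a·0 + b·1 (s = 0, t = 1); each new remainder r_{k+1} = r_{k-1} − q_k·r_k inherits s_{k+1} = s_{k-1} − q_k·s_k, t_{k+1} = t_{k-1} − q_k·t_k, so r_k = a·s_k + b·t_k at every step:
  q = 1: r = 175, s = 1 − 1·0 = 1, t = 0 − 1·1 = -1  (check: 375·1 + 200·(-1) = 175)
  q = 1: r = 25, s = 0 − 1·1 = -1, t = 1 − 1·(-1) = 2  (check: 375·(-1) + 200·2 = 25)
The row with r = 25 (the gcd) gives the Bezout coefficients s = -1, t = 2.
Result: 375 · (-1) + 200 · (2) = 25.

gcd(375, 200) = 25; s = -1, t = 2 (check: 375·(-1) + 200·2 = 25).


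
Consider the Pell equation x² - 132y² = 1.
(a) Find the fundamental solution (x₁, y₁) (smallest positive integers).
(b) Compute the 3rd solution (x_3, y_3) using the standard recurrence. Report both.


Step 1: Find the fundamental solution (x₁, y₁) of x² - 132y² = 1.
  Expand √132 as a continued fraction. a₀ = ⌊√132⌋ = 11; iterate m_{k+1} = d_k·a_k − m_k, d_{k+1} = (132 − m_{k+1}²)/d_k, a_{k+1} = ⌊(a₀ + m_{k+1})/d_{k+1}⌋ (starting m₀ = 0, d₀ = 1), with convergents p_k = a_k·p_{k-1} + p_{k-2}, q_k = a_k·q_{k-1} + q_{k-2} (p₋₁ = 1, q₋₁ = 0):
  k = 0: a₀ = 11; p₀/q₀ = 11/1; p₀² − 132·q₀² = 121 − 132 = -11.
  k = 1: m = 11, d = 11, a = ⌊(11 + 11)/11⌋ = 2; p/q = (2·11 + 1)/(2·1 + 0) = 23/2; p² − 132·q² = 529 − 528 = 1.
  The first convergent with p² − 132·q² = 1 gives the fundamental solution (x₁, y₁) = (23, 2).
Step 2: Apply the recurrence (x_{n+1}, y_{n+1}) = (x₁x_n + 132y₁y_n, x₁y_n + y₁x_n) repeatedly.
  From (x_1, y_1) = (23, 2): x_2 = 23·23 + 132·2·2 = 1057; y_2 = 23·2 + 2·23 = 92.
  From (x_2, y_2) = (1057, 92): x_3 = 23·1057 + 132·2·92 = 48599; y_3 = 23·92 + 2·1057 = 4230.
Step 3: Verify x_3² - 132·y_3² = 2361862801 - 2361862800 = 1 (should be 1). ✓

(x_1, y_1) = (23, 2); (x_3, y_3) = (48599, 4230).


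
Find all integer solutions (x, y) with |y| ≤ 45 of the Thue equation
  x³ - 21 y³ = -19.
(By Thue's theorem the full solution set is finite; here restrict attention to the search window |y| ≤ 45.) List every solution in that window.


The equation is x³ - 21y³ = -19. For fixed y, x³ = 21·y³ − 19, so a solution requires the RHS to be a perfect cube.
Strategy: iterate y from -45 to 45, compute RHS = 21·y³ − 19, and check whether it is a (positive or negative) perfect cube.
Check small values of y:
  y = 0: RHS = -19 is not a perfect cube.
  y = 1: RHS = 2 is not a perfect cube.
  y = -1: RHS = -40 is not a perfect cube.
  y = 2: RHS = 149 is not a perfect cube.
  y = -2: RHS = -187 is not a perfect cube.
  y = 3: RHS = 548 is not a perfect cube.
  y = -3: RHS = -586 is not a perfect cube.
Continuing the search up to |y| = 45 finds no solutions either.
No (x, y) in the scanned range satisfies the equation.

No integer solutions with |y| ≤ 45.


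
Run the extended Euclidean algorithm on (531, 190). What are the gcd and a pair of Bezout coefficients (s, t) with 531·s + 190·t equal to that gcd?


Euclidean algorithm on (531, 190) — divide until remainder is 0:
  531 = 2 · 190 + 151
  190 = 1 · 151 + 39
  151 = 3 · 39 + 34
  39 = 1 · 34 + 5
  34 = 6 · 5 + 4
  5 = 1 · 4 + 1
  4 = 4 · 1 + 0
gcd(531, 190) = 1.
Track Bezout coefficients alongside the remainders: start with r₀ = 531 = a·1 + b·0 (s = 1, t = 0) and r₁ = 190 = a·0 + b·1 (s = 0, t = 1); each new remainder r_{k+1} = r_{k-1} − q_k·r_k inherits s_{k+1} = s_{k-1} − q_k·s_k, t_{k+1} = t_{k-1} − q_k·t_k, so r_k = a·s_k + b·t_k at every step:
  q = 2: r = 151, s = 1 − 2·0 = 1, t = 0 − 2·1 = -2  (check: 531·1 + 190·(-2) = 151)
  q = 1: r = 39, s = 0 − 1·1 = -1, t = 1 − 1·(-2) = 3  (check: 531·(-1) + 190·3 = 39)
  q = 3: r = 34, s = 1 − 3·(-1) = 4, t = -2 − 3·3 = -11  (check: 531·4 + 190·(-11) = 34)
  q = 1: r = 5, s = -1 − 1·4 = -5, t = 3 − 1·(-11) = 14  (check: 531·(-5) + 190·14 = 5)
  q = 6: r = 4, s = 4 − 6·(-5) = 34, t = -11 − 6·14 = -95  (check: 531·34 + 190·(-95) = 4)
  q = 1: r = 1, s = -5 − 1·34 = -39, t = 14 − 1·(-95) = 109  (check: 531·(-39) + 190·109 = 1)
The row with r = 1 (the gcd) gives the Bezout coefficients s = -39, t = 109.
Result: 531 · (-39) + 190 · (109) = 1.

gcd(531, 190) = 1; s = -39, t = 109 (check: 531·(-39) + 190·109 = 1).


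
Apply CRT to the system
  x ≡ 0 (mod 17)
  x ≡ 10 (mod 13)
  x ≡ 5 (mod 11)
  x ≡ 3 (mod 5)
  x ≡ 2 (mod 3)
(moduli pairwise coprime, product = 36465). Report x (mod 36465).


Product of moduli M = 17 · 13 · 11 · 5 · 3 = 36465.
Merge one congruence at a time:
  Start: x ≡ 0 (mod 17).
  Combine with x ≡ 10 (mod 13); new modulus lcm = 221.
    Write x = 0 + 17·t and substitute into x ≡ 10 (mod 13): 17·t ≡ 10 − 0 = 10 (mod 13).
    Reduce coefficients mod 13: 4·t ≡ 10 (mod 13).
    The inverse of 4 mod 13 is 10 (since 4·10 = 40 = 3·13 + 1), so t ≡ 10·10 = 100 ≡ 9 (mod 13).
    Then x = 0 + 17·9 = 153, valid modulo lcm(17, 13) = 221: x ≡ 153 (mod 221).
  Combine with x ≡ 5 (mod 11); new modulus lcm = 2431.
    Write x = 153 + 221·t and substitute into x ≡ 5 (mod 11): 221·t ≡ 5 − 153 = -148 (mod 11).
    Reduce coefficients mod 11: 1·t ≡ 6 (mod 11).
    So t ≡ 6 (mod 11).
    Then x = 153 + 221·6 = 1479, valid modulo lcm(221, 11) = 2431: x ≡ 1479 (mod 2431).
  Combine with x ≡ 3 (mod 5); new modulus lcm = 12155.
    Write x = 1479 + 2431·t and substitute into x ≡ 3 (mod 5): 2431·t ≡ 3 − 1479 = -1476 (mod 5).
    Reduce coefficients mod 5: 1·t ≡ 4 (mod 5).
    So t ≡ 4 (mod 5).
    Then x = 1479 + 2431·4 = 11203, valid modulo lcm(2431, 5) = 12155: x ≡ 11203 (mod 12155).
  Combine with x ≡ 2 (mod 3); new modulus lcm = 36465.
    Write x = 11203 + 12155·t and substitute into x ≡ 2 (mod 3): 12155·t ≡ 2 − 11203 = -11201 (mod 3).
    Reduce coefficients mod 3: 2·t ≡ 1 (mod 3).
    The inverse of 2 mod 3 is 2 (since 2·2 = 4 = 1·3 + 1), so t ≡ 2·1 = 2 ≡ 2 (mod 3).
    Then x = 11203 + 12155·2 = 35513, valid modulo lcm(12155, 3) = 36465: x ≡ 35513 (mod 36465).
Verify against each original: 35513 mod 17 = 0, 35513 mod 13 = 10, 35513 mod 11 = 5, 35513 mod 5 = 3, 35513 mod 3 = 2.

x ≡ 35513 (mod 36465).


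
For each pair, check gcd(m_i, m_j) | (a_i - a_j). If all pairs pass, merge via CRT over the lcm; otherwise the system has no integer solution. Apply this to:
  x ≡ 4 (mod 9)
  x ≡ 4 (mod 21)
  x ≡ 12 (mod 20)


Moduli 9, 21, 20 are not pairwise coprime, so CRT works modulo lcm(m_i) when all pairwise compatibility conditions hold.
Pairwise compatibility: gcd(m_i, m_j) must divide a_i - a_j for every pair.
Merge one congruence at a time:
  Start: x ≡ 4 (mod 9).
  Combine with x ≡ 4 (mod 21): gcd(9, 21) = 3; 4 - 4 = 0, which IS divisible by 3, so compatible.
    Write x = 4 + 9·t and substitute into x ≡ 4 (mod 21): 9·t ≡ 4 − 4 = 0 (mod 21).
    Divide the congruence (and modulus) by g = 3: 3·t ≡ 0 (mod 7).
    The inverse of 3 mod 7 is 5 (since 3·5 = 15 = 2·7 + 1), so t ≡ 5·0 = 0 ≡ 0 (mod 7).
    Then x = 4 + 9·0 = 4, valid modulo lcm(9, 21) = 63: x ≡ 4 (mod 63).
  Combine with x ≡ 12 (mod 20): gcd(63, 20) = 1; 12 - 4 = 8, which IS divisible by 1, so compatible.
    Write x = 4 + 63·t and substitute into x ≡ 12 (mod 20): 63·t ≡ 12 − 4 = 8 (mod 20).
    Reduce coefficients mod 20: 3·t ≡ 8 (mod 20).
    The inverse of 3 mod 20 is 7 (since 3·7 = 21 = 1·20 + 1), so t ≡ 7·8 = 56 ≡ 16 (mod 20).
    Then x = 4 + 63·16 = 1012, valid modulo lcm(63, 20) = 1260: x ≡ 1012 (mod 1260).
Verify: 1012 mod 9 = 4, 1012 mod 21 = 4, 1012 mod 20 = 12.

x ≡ 1012 (mod 1260).


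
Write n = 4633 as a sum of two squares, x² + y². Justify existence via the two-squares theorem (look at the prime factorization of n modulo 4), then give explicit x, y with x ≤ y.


Step 1: Factor n = 4633 = 41 · 113.
Step 2: Check the mod-4 condition on each prime factor: 41 ≡ 1 (mod 4), exponent 1; 113 ≡ 1 (mod 4), exponent 1.
All primes ≡ 3 (mod 4) appear to even exponent (or don't appear), so by the two-squares theorem n IS expressible as a sum of two squares.
Step 3: Build a representation. Here n = 41 · 113 is a product of primes ≡ 1 (mod 4). Each prime p ≡ 1 (mod 4) is itself a sum of two squares; find a² by testing p − a² for a perfect square:
  41: 41 − 1² = 40, 41 − 2² = 37, 41 − 3² = 32, 41 − 4² = 25 = 5² ⇒ 41 = 4² + 5².
  113: 113 − 1² = 112, 113 − 2² = 109, 113 − 3² = 104, 113 − 4² = 97, 113 − 5² = 88, 113 − 6² = 77, 113 − 7² = 64 = 8² ⇒ 113 = 7² + 8².
  Combine using the Brahmagupta–Fibonacci identity (a² + b²)(c² + d²) = (ac − bd)² + (ad + bc)² = (ac + bd)² + (ad − bc)²:
  41 · 113 = 4633: from (4² + 5²)(7² + 8²), take (4·7 − 5·8, 4·8 + 5·7) = (28 − 40, 32 + 35) = (-12, 67); dropping signs (only squares matter) gives (12, 67); check 12² + 67² = 144 + 4489 = 4633 ✓.
Step 4: Order so x ≤ y and verify: 12² + 67² = 144 + 4489 = 4633 = n. ✓

n = 4633 = 12² + 67² (one valid representation with x ≤ y).


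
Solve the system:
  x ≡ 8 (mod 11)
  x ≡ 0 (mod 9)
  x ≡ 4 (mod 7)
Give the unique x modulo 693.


Moduli 11, 9, 7 are pairwise coprime; by CRT there is a unique solution modulo M = 11 · 9 · 7 = 693.
Solve pairwise, accumulating the modulus:
  Start with x ≡ 8 (mod 11).
  Combine with x ≡ 0 (mod 9): since gcd(11, 9) = 1, we get a unique residue mod 99.
    Write x = 8 + 11·t and substitute into x ≡ 0 (mod 9): 11·t ≡ 0 − 8 = -8 (mod 9).
    Reduce coefficients mod 9: 2·t ≡ 1 (mod 9).
    The inverse of 2 mod 9 is 5 (since 2·5 = 10 = 1·9 + 1), so t ≡ 5·1 = 5 ≡ 5 (mod 9).
    Then x = 8 + 11·5 = 63, valid modulo lcm(11, 9) = 99: x ≡ 63 (mod 99).
  Combine with x ≡ 4 (mod 7): since gcd(99, 7) = 1, we get a unique residue mod 693.
    Write x = 63 + 99·t and substitute into x ≡ 4 (mod 7): 99·t ≡ 4 − 63 = -59 (mod 7).
    Reduce coefficients mod 7: 1·t ≡ 4 (mod 7).
    So t ≡ 4 (mod 7).
    Then x = 63 + 99·4 = 459, valid modulo lcm(99, 7) = 693: x ≡ 459 (mod 693).
Verify: 459 mod 11 = 8 ✓, 459 mod 9 = 0 ✓, 459 mod 7 = 4 ✓.

x ≡ 459 (mod 693).


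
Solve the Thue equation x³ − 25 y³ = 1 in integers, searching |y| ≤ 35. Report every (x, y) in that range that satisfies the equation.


The equation is x³ - 25y³ = 1. For fixed y, x³ = 25·y³ + 1, so a solution requires the RHS to be a perfect cube.
Strategy: iterate y from -35 to 35, compute RHS = 25·y³ + 1, and check whether it is a (positive or negative) perfect cube.
Check small values of y:
  y = 0: RHS = 1 = (1)³ ⇒ x = 1 works.
  y = 1: RHS = 26 is not a perfect cube.
  y = -1: RHS = -24 is not a perfect cube.
  y = 2: RHS = 201 is not a perfect cube.
  y = -2: RHS = -199 is not a perfect cube.
  y = 3: RHS = 676 is not a perfect cube.
  y = -3: RHS = -674 is not a perfect cube.
Continuing the search up to |y| = 35 finds no further solutions beyond those listed.
Collected solutions: (1, 0).

Solutions (with |y| ≤ 35): (1, 0).


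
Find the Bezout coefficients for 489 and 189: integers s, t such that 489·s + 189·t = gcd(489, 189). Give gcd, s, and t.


Euclidean algorithm on (489, 189) — divide until remainder is 0:
  489 = 2 · 189 + 111
  189 = 1 · 111 + 78
  111 = 1 · 78 + 33
  78 = 2 · 33 + 12
  33 = 2 · 12 + 9
  12 = 1 · 9 + 3
  9 = 3 · 3 + 0
gcd(489, 189) = 3.
Track Bezout coefficients alongside the remainders: start with r₀ = 489 = a·1 + b·0 (s = 1, t = 0) and r₁ = 189 = a·0 + b·1 (s = 0, t = 1); each new remainder r_{k+1} = r_{k-1} − q_k·r_k inherits s_{k+1} = s_{k-1} − q_k·s_k, t_{k+1} = t_{k-1} − q_k·t_k, so r_k = a·s_k + b·t_k at every step:
  q = 2: r = 111, s = 1 − 2·0 = 1, t = 0 − 2·1 = -2  (check: 489·1 + 189·(-2) = 111)
  q = 1: r = 78, s = 0 − 1·1 = -1, t = 1 − 1·(-2) = 3  (check: 489·(-1) + 189·3 = 78)
  q = 1: r = 33, s = 1 − 1·(-1) = 2, t = -2 − 1·3 = -5  (check: 489·2 + 189·(-5) = 33)
  q = 2: r = 12, s = -1 − 2·2 = -5, t = 3 − 2·(-5) = 13  (check: 489·(-5) + 189·13 = 12)
  q = 2: r = 9, s = 2 − 2·(-5) = 12, t = -5 − 2·13 = -31  (check: 489·12 + 189·(-31) = 9)
  q = 1: r = 3, s = -5 − 1·12 = -17, t = 13 − 1·(-31) = 44  (check: 489·(-17) + 189·44 = 3)
The row with r = 3 (the gcd) gives the Bezout coefficients s = -17, t = 44.
Result: 489 · (-17) + 189 · (44) = 3.

gcd(489, 189) = 3; s = -17, t = 44 (check: 489·(-17) + 189·44 = 3).


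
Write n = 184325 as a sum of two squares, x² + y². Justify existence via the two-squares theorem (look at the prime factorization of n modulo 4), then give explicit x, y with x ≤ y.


Step 1: Factor n = 184325 = 5^2 · 73 · 101.
Step 2: Check the mod-4 condition on each prime factor: 5 ≡ 1 (mod 4), exponent 2; 73 ≡ 1 (mod 4), exponent 1; 101 ≡ 1 (mod 4), exponent 1.
All primes ≡ 3 (mod 4) appear to even exponent (or don't appear), so by the two-squares theorem n IS expressible as a sum of two squares.
Step 3: Build a representation. Group n = k² · m with k = 5 and m = 73 · 101 = 7373 (a product of primes ≡ 1 (mod 4)); a representation of m scales to one of n via (k·x)² + (k·y)² = k²(x² + y²). Each prime p ≡ 1 (mod 4) is itself a sum of two squares; find a² by testing p − a² for a perfect square:
  73: 73 − 1² = 72, 73 − 2² = 69, 73 − 3² = 64 = 8² ⇒ 73 = 3² + 8².
  101: 101 − 1² = 100 = 10² ⇒ 101 = 1² + 10².
  Combine using the Brahmagupta–Fibonacci identity (a² + b²)(c² + d²) = (ac − bd)² + (ad + bc)² = (ac + bd)² + (ad − bc)²:
  73 · 101 = 7373: from (3² + 8²)(1² + 10²), take (3·1 − 8·10, 3·10 + 8·1) = (3 − 80, 30 + 8) = (-77, 38); dropping signs (only squares matter) gives (77, 38); check 77² + 38² = 5929 + 1444 = 7373 ✓.
  Scale by k = 5: (5·77, 5·38) = (385, 190).
Step 4: Order so x ≤ y and verify: 190² + 385² = 36100 + 148225 = 184325 = n. ✓

n = 184325 = 190² + 385² (one valid representation with x ≤ y).


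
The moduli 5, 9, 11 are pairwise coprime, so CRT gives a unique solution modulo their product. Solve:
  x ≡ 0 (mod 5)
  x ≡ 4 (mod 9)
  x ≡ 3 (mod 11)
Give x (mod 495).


Moduli 5, 9, 11 are pairwise coprime; by CRT there is a unique solution modulo M = 5 · 9 · 11 = 495.
Solve pairwise, accumulating the modulus:
  Start with x ≡ 0 (mod 5).
  Combine with x ≡ 4 (mod 9): since gcd(5, 9) = 1, we get a unique residue mod 45.
    Write x = 0 + 5·t and substitute into x ≡ 4 (mod 9): 5·t ≡ 4 − 0 = 4 (mod 9).
    The inverse of 5 mod 9 is 2 (since 5·2 = 10 = 1·9 + 1), so t ≡ 2·4 = 8 ≡ 8 (mod 9).
    Then x = 0 + 5·8 = 40, valid modulo lcm(5, 9) = 45: x ≡ 40 (mod 45).
  Combine with x ≡ 3 (mod 11): since gcd(45, 11) = 1, we get a unique residue mod 495.
    Write x = 40 + 45·t and substitute into x ≡ 3 (mod 11): 45·t ≡ 3 − 40 = -37 (mod 11).
    Reduce coefficients mod 11: 1·t ≡ 7 (mod 11).
    So t ≡ 7 (mod 11).
    Then x = 40 + 45·7 = 355, valid modulo lcm(45, 11) = 495: x ≡ 355 (mod 495).
Verify: 355 mod 5 = 0 ✓, 355 mod 9 = 4 ✓, 355 mod 11 = 3 ✓.

x ≡ 355 (mod 495).


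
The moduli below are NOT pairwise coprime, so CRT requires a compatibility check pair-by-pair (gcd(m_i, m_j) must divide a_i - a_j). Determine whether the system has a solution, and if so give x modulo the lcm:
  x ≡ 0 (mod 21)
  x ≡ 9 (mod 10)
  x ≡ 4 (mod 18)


Moduli 21, 10, 18 are not pairwise coprime, so CRT works modulo lcm(m_i) when all pairwise compatibility conditions hold.
Pairwise compatibility: gcd(m_i, m_j) must divide a_i - a_j for every pair.
Merge one congruence at a time:
  Start: x ≡ 0 (mod 21).
  Combine with x ≡ 9 (mod 10): gcd(21, 10) = 1; 9 - 0 = 9, which IS divisible by 1, so compatible.
    Write x = 0 + 21·t and substitute into x ≡ 9 (mod 10): 21·t ≡ 9 − 0 = 9 (mod 10).
    Reduce coefficients mod 10: 1·t ≡ 9 (mod 10).
    So t ≡ 9 (mod 10).
    Then x = 0 + 21·9 = 189, valid modulo lcm(21, 10) = 210: x ≡ 189 (mod 210).
  Combine with x ≡ 4 (mod 18): gcd(210, 18) = 6, and 4 - 189 = -185 is NOT divisible by 6.
    ⇒ system is inconsistent (no integer solution).

No solution (the system is inconsistent).


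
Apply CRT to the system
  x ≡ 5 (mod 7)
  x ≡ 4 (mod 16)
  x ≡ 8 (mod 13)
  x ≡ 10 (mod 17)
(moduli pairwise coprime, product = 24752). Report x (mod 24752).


Product of moduli M = 7 · 16 · 13 · 17 = 24752.
Merge one congruence at a time:
  Start: x ≡ 5 (mod 7).
  Combine with x ≡ 4 (mod 16); new modulus lcm = 112.
    Write x = 5 + 7·t and substitute into x ≡ 4 (mod 16): 7·t ≡ 4 − 5 = -1 (mod 16).
    Reduce coefficients mod 16: 7·t ≡ 15 (mod 16).
    The inverse of 7 mod 16 is 7 (since 7·7 = 49 = 3·16 + 1), so t ≡ 7·15 = 105 ≡ 9 (mod 16).
    Then x = 5 + 7·9 = 68, valid modulo lcm(7, 16) = 112: x ≡ 68 (mod 112).
  Combine with x ≡ 8 (mod 13); new modulus lcm = 1456.
    Write x = 68 + 112·t and substitute into x ≡ 8 (mod 13): 112·t ≡ 8 − 68 = -60 (mod 13).
    Reduce coefficients mod 13: 8·t ≡ 5 (mod 13).
    The inverse of 8 mod 13 is 5 (since 8·5 = 40 = 3·13 + 1), so t ≡ 5·5 = 25 ≡ 12 (mod 13).
    Then x = 68 + 112·12 = 1412, valid modulo lcm(112, 13) = 1456: x ≡ 1412 (mod 1456).
  Combine with x ≡ 10 (mod 17); new modulus lcm = 24752.
    Write x = 1412 + 1456·t and substitute into x ≡ 10 (mod 17): 1456·t ≡ 10 − 1412 = -1402 (mod 17).
    Reduce coefficients mod 17: 11·t ≡ 9 (mod 17).
    The inverse of 11 mod 17 is 14 (since 11·14 = 154 = 9·17 + 1), so t ≡ 14·9 = 126 ≡ 7 (mod 17).
    Then x = 1412 + 1456·7 = 11604, valid modulo lcm(1456, 17) = 24752: x ≡ 11604 (mod 24752).
Verify against each original: 11604 mod 7 = 5, 11604 mod 16 = 4, 11604 mod 13 = 8, 11604 mod 17 = 10.

x ≡ 11604 (mod 24752).


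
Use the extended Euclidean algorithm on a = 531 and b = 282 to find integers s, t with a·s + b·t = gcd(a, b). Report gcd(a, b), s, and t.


Euclidean algorithm on (531, 282) — divide until remainder is 0:
  531 = 1 · 282 + 249
  282 = 1 · 249 + 33
  249 = 7 · 33 + 18
  33 = 1 · 18 + 15
  18 = 1 · 15 + 3
  15 = 5 · 3 + 0
gcd(531, 282) = 3.
Track Bezout coefficients alongside the remainders: start with r₀ = 531 = a·1 + b·0 (s = 1, t = 0) and r₁ = 282 = a·0 + b·1 (s = 0, t = 1); each new remainder r_{k+1} = r_{k-1} − q_k·r_k inherits s_{k+1} = s_{k-1} − q_k·s_k, t_{k+1} = t_{k-1} − q_k·t_k, so r_k = a·s_k + b·t_k at every step:
  q = 1: r = 249, s = 1 − 1·0 = 1, t = 0 − 1·1 = -1  (check: 531·1 + 282·(-1) = 249)
  q = 1: r = 33, s = 0 − 1·1 = -1, t = 1 − 1·(-1) = 2  (check: 531·(-1) + 282·2 = 33)
  q = 7: r = 18, s = 1 − 7·(-1) = 8, t = -1 − 7·2 = -15  (check: 531·8 + 282·(-15) = 18)
  q = 1: r = 15, s = -1 − 1·8 = -9, t = 2 − 1·(-15) = 17  (check: 531·(-9) + 282·17 = 15)
  q = 1: r = 3, s = 8 − 1·(-9) = 17, t = -15 − 1·17 = -32  (check: 531·17 + 282·(-32) = 3)
The row with r = 3 (the gcd) gives the Bezout coefficients s = 17, t = -32.
Result: 531 · (17) + 282 · (-32) = 3.

gcd(531, 282) = 3; s = 17, t = -32 (check: 531·17 + 282·(-32) = 3).


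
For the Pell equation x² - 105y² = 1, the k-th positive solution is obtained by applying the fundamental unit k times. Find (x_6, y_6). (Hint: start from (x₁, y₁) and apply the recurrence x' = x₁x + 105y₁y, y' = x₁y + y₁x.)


Step 1: Find the fundamental solution (x₁, y₁) of x² - 105y² = 1.
  Expand √105 as a continued fraction. a₀ = ⌊√105⌋ = 10; iterate m_{k+1} = d_k·a_k − m_k, d_{k+1} = (105 − m_{k+1}²)/d_k, a_{k+1} = ⌊(a₀ + m_{k+1})/d_{k+1}⌋ (starting m₀ = 0, d₀ = 1), with convergents p_k = a_k·p_{k-1} + p_{k-2}, q_k = a_k·q_{k-1} + q_{k-2} (p₋₁ = 1, q₋₁ = 0):
  k = 0: a₀ = 10; p₀/q₀ = 10/1; p₀² − 105·q₀² = 100 − 105 = -5.
  k = 1: m = 10, d = 5, a = ⌊(10 + 10)/5⌋ = 4; p/q = (4·10 + 1)/(4·1 + 0) = 41/4; p² − 105·q² = 1681 − 1680 = 1.
  The first convergent with p² − 105·q² = 1 gives the fundamental solution (x₁, y₁) = (41, 4).
Step 2: Apply the recurrence (x_{n+1}, y_{n+1}) = (x₁x_n + 105y₁y_n, x₁y_n + y₁x_n) repeatedly.
  From (x_1, y_1) = (41, 4): x_2 = 41·41 + 105·4·4 = 3361; y_2 = 41·4 + 4·41 = 328.
  From (x_2, y_2) = (3361, 328): x_3 = 41·3361 + 105·4·328 = 275561; y_3 = 41·328 + 4·3361 = 26892.
  From (x_3, y_3) = (275561, 26892): x_4 = 41·275561 + 105·4·26892 = 22592641; y_4 = 41·26892 + 4·275561 = 2204816.
  From (x_4, y_4) = (22592641, 2204816): x_5 = 41·22592641 + 105·4·2204816 = 1852321001; y_5 = 41·2204816 + 4·22592641 = 180768020.
  From (x_5, y_5) = (1852321001, 180768020): x_6 = 41·1852321001 + 105·4·180768020 = 151867729441; y_6 = 41·180768020 + 4·1852321001 = 14820772824.
Step 3: Verify x_6² - 105·y_6² = 23063807245564778172481 - 23063807245564778172480 = 1 (should be 1). ✓

(x_1, y_1) = (41, 4); (x_6, y_6) = (151867729441, 14820772824).


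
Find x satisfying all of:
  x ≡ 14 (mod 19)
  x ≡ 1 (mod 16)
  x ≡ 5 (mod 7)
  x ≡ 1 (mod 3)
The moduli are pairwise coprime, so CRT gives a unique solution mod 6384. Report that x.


Product of moduli M = 19 · 16 · 7 · 3 = 6384.
Merge one congruence at a time:
  Start: x ≡ 14 (mod 19).
  Combine with x ≡ 1 (mod 16); new modulus lcm = 304.
    Write x = 14 + 19·t and substitute into x ≡ 1 (mod 16): 19·t ≡ 1 − 14 = -13 (mod 16).
    Reduce coefficients mod 16: 3·t ≡ 3 (mod 16).
    The inverse of 3 mod 16 is 11 (since 3·11 = 33 = 2·16 + 1), so t ≡ 11·3 = 33 ≡ 1 (mod 16).
    Then x = 14 + 19·1 = 33, valid modulo lcm(19, 16) = 304: x ≡ 33 (mod 304).
  Combine with x ≡ 5 (mod 7); new modulus lcm = 2128.
    Write x = 33 + 304·t and substitute into x ≡ 5 (mod 7): 304·t ≡ 5 − 33 = -28 (mod 7).
    Reduce coefficients mod 7: 3·t ≡ 0 (mod 7).
    The inverse of 3 mod 7 is 5 (since 3·5 = 15 = 2·7 + 1), so t ≡ 5·0 = 0 ≡ 0 (mod 7).
    Then x = 33 + 304·0 = 33, valid modulo lcm(304, 7) = 2128: x ≡ 33 (mod 2128).
  Combine with x ≡ 1 (mod 3); new modulus lcm = 6384.
    Write x = 33 + 2128·t and substitute into x ≡ 1 (mod 3): 2128·t ≡ 1 − 33 = -32 (mod 3).
    Reduce coefficients mod 3: 1·t ≡ 1 (mod 3).
    So t ≡ 1 (mod 3).
    Then x = 33 + 2128·1 = 2161, valid modulo lcm(2128, 3) = 6384: x ≡ 2161 (mod 6384).
Verify against each original: 2161 mod 19 = 14, 2161 mod 16 = 1, 2161 mod 7 = 5, 2161 mod 3 = 1.

x ≡ 2161 (mod 6384).


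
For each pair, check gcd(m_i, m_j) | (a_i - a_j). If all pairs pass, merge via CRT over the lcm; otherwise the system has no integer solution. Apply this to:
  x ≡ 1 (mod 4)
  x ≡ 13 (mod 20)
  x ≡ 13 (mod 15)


Moduli 4, 20, 15 are not pairwise coprime, so CRT works modulo lcm(m_i) when all pairwise compatibility conditions hold.
Pairwise compatibility: gcd(m_i, m_j) must divide a_i - a_j for every pair.
Merge one congruence at a time:
  Start: x ≡ 1 (mod 4).
  Combine with x ≡ 13 (mod 20): gcd(4, 20) = 4; 13 - 1 = 12, which IS divisible by 4, so compatible.
    Write x = 1 + 4·t and substitute into x ≡ 13 (mod 20): 4·t ≡ 13 − 1 = 12 (mod 20).
    Divide the congruence (and modulus) by g = 4: 1·t ≡ 3 (mod 5).
    So t ≡ 3 (mod 5).
    Then x = 1 + 4·3 = 13, valid modulo lcm(4, 20) = 20: x ≡ 13 (mod 20).
  Combine with x ≡ 13 (mod 15): gcd(20, 15) = 5; 13 - 13 = 0, which IS divisible by 5, so compatible.
    Write x = 13 + 20·t and substitute into x ≡ 13 (mod 15): 20·t ≡ 13 − 13 = 0 (mod 15).
    Divide the congruence (and modulus) by g = 5: 4·t ≡ 0 (mod 3).
    Reduce coefficients mod 3: 1·t ≡ 0 (mod 3).
    So t ≡ 0 (mod 3).
    Then x = 13 + 20·0 = 13, valid modulo lcm(20, 15) = 60: x ≡ 13 (mod 60).
Verify: 13 mod 4 = 1, 13 mod 20 = 13, 13 mod 15 = 13.

x ≡ 13 (mod 60).


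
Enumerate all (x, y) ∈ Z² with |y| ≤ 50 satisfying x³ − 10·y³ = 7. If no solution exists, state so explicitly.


The equation is x³ - 10y³ = 7. For fixed y, x³ = 10·y³ + 7, so a solution requires the RHS to be a perfect cube.
Strategy: iterate y from -50 to 50, compute RHS = 10·y³ + 7, and check whether it is a (positive or negative) perfect cube.
Check small values of y:
  y = 0: RHS = 7 is not a perfect cube.
  y = 1: RHS = 17 is not a perfect cube.
  y = -1: RHS = -3 is not a perfect cube.
  y = 2: RHS = 87 is not a perfect cube.
  y = -2: RHS = -73 is not a perfect cube.
  y = 3: RHS = 277 is not a perfect cube.
  y = -3: RHS = -263 is not a perfect cube.
Continuing the search up to |y| = 50 finds no solutions either.
No (x, y) in the scanned range satisfies the equation.

No integer solutions with |y| ≤ 50.


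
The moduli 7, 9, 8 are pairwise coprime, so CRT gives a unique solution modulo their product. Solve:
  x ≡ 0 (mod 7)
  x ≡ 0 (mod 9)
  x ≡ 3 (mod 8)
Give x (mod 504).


Moduli 7, 9, 8 are pairwise coprime; by CRT there is a unique solution modulo M = 7 · 9 · 8 = 504.
Solve pairwise, accumulating the modulus:
  Start with x ≡ 0 (mod 7).
  Combine with x ≡ 0 (mod 9): since gcd(7, 9) = 1, we get a unique residue mod 63.
    Write x = 0 + 7·t and substitute into x ≡ 0 (mod 9): 7·t ≡ 0 − 0 = 0 (mod 9).
    The inverse of 7 mod 9 is 4 (since 7·4 = 28 = 3·9 + 1), so t ≡ 4·0 = 0 ≡ 0 (mod 9).
    Then x = 0 + 7·0 = 0, valid modulo lcm(7, 9) = 63: x ≡ 0 (mod 63).
  Combine with x ≡ 3 (mod 8): since gcd(63, 8) = 1, we get a unique residue mod 504.
    Write x = 0 + 63·t and substitute into x ≡ 3 (mod 8): 63·t ≡ 3 − 0 = 3 (mod 8).
    Reduce coefficients mod 8: 7·t ≡ 3 (mod 8).
    The inverse of 7 mod 8 is 7 (since 7·7 = 49 = 6·8 + 1), so t ≡ 7·3 = 21 ≡ 5 (mod 8).
    Then x = 0 + 63·5 = 315, valid modulo lcm(63, 8) = 504: x ≡ 315 (mod 504).
Verify: 315 mod 7 = 0 ✓, 315 mod 9 = 0 ✓, 315 mod 8 = 3 ✓.

x ≡ 315 (mod 504).


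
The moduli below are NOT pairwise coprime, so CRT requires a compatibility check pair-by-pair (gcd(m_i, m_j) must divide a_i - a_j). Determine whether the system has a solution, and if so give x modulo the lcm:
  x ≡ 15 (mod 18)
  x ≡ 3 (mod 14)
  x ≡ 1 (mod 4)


Moduli 18, 14, 4 are not pairwise coprime, so CRT works modulo lcm(m_i) when all pairwise compatibility conditions hold.
Pairwise compatibility: gcd(m_i, m_j) must divide a_i - a_j for every pair.
Merge one congruence at a time:
  Start: x ≡ 15 (mod 18).
  Combine with x ≡ 3 (mod 14): gcd(18, 14) = 2; 3 - 15 = -12, which IS divisible by 2, so compatible.
    Write x = 15 + 18·t and substitute into x ≡ 3 (mod 14): 18·t ≡ 3 − 15 = -12 (mod 14).
    Divide the congruence (and modulus) by g = 2: 9·t ≡ -6 (mod 7).
    Reduce coefficients mod 7: 2·t ≡ 1 (mod 7).
    The inverse of 2 mod 7 is 4 (since 2·4 = 8 = 1·7 + 1), so t ≡ 4·1 = 4 ≡ 4 (mod 7).
    Then x = 15 + 18·4 = 87, valid modulo lcm(18, 14) = 126: x ≡ 87 (mod 126).
  Combine with x ≡ 1 (mod 4): gcd(126, 4) = 2; 1 - 87 = -86, which IS divisible by 2, so compatible.
    Write x = 87 + 126·t and substitute into x ≡ 1 (mod 4): 126·t ≡ 1 − 87 = -86 (mod 4).
    Divide the congruence (and modulus) by g = 2: 63·t ≡ -43 (mod 2).
    Reduce coefficients mod 2: 1·t ≡ 1 (mod 2).
    So t ≡ 1 (mod 2).
    Then x = 87 + 126·1 = 213, valid modulo lcm(126, 4) = 252: x ≡ 213 (mod 252).
Verify: 213 mod 18 = 15, 213 mod 14 = 3, 213 mod 4 = 1.

x ≡ 213 (mod 252).
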